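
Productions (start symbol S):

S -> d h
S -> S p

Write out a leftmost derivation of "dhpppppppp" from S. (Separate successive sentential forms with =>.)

S => Sp   [S -> S p]
Sp => Spp   [S -> S p]
Spp => Sppp   [S -> S p]
Sppp => Spppp   [S -> S p]
Spppp => Sppppp   [S -> S p]
Sppppp => Spppppp   [S -> S p]
Spppppp => Sppppppp   [S -> S p]
Sppppppp => Spppppppp   [S -> S p]
Spppppppp => dhpppppppp   [S -> d h]

S => Sp => Spp => Sppp => Spppp => Sppppp => Spppppp => Sppppppp => Spppppppp => dhpppppppp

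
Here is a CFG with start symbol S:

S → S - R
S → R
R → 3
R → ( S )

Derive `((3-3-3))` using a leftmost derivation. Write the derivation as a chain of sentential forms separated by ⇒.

S ⇒ R ⇒ (S) ⇒ (R) ⇒ ((S)) ⇒ ((S-R)) ⇒ ((S-R-R)) ⇒ ((R-R-R)) ⇒ ((3-R-R)) ⇒ ((3-3-R)) ⇒ ((3-3-3))

S ⇒ R   [S → R]
R ⇒ (S)   [R → ( S )]
(S) ⇒ (R)   [S → R]
(R) ⇒ ((S))   [R → ( S )]
((S)) ⇒ ((S-R))   [S → S - R]
((S-R)) ⇒ ((S-R-R))   [S → S - R]
((S-R-R)) ⇒ ((R-R-R))   [S → R]
((R-R-R)) ⇒ ((3-R-R))   [R → 3]
((3-R-R)) ⇒ ((3-3-R))   [R → 3]
((3-3-R)) ⇒ ((3-3-3))   [R → 3]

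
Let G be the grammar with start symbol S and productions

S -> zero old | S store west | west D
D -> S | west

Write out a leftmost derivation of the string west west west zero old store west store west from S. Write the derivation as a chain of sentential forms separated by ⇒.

S ⇒ west D   [S -> west D]
west D ⇒ west S   [D -> S]
west S ⇒ west S store west   [S -> S store west]
west S store west ⇒ west west D store west   [S -> west D]
west west D store west ⇒ west west S store west   [D -> S]
west west S store west ⇒ west west west D store west   [S -> west D]
west west west D store west ⇒ west west west S store west   [D -> S]
west west west S store west ⇒ west west west S store west store west   [S -> S store west]
west west west S store west store west ⇒ west west west zero old store west store west   [S -> zero old]

S ⇒ west D ⇒ west S ⇒ west S store west ⇒ west west D store west ⇒ west west S store west ⇒ west west west D store west ⇒ west west west S store west ⇒ west west west S store west store west ⇒ west west west zero old store west store west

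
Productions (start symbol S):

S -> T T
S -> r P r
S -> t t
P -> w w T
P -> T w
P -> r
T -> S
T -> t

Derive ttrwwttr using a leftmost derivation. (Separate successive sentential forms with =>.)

S => TT   [S -> T T]
TT => tT   [T -> t]
tT => tS   [T -> S]
tS => tTT   [S -> T T]
tTT => ttT   [T -> t]
ttT => ttS   [T -> S]
ttS => ttrPr   [S -> r P r]
ttrPr => ttrwwTr   [P -> w w T]
ttrwwTr => ttrwwSr   [T -> S]
ttrwwSr => ttrwwttr   [S -> t t]

S => TT => tT => tS => tTT => ttT => ttS => ttrPr => ttrwwTr => ttrwwSr => ttrwwttr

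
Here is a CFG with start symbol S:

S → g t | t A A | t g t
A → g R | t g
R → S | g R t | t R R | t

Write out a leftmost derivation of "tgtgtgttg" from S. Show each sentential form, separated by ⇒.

S ⇒ tAA ⇒ tgRA ⇒ tgtA ⇒ tgtgR ⇒ tgtgS ⇒ tgtgtAA ⇒ tgtgtgRA ⇒ tgtgtgtA ⇒ tgtgtgttg

S ⇒ tAA   [S → t A A]
tAA ⇒ tgRA   [A → g R]
tgRA ⇒ tgtA   [R → t]
tgtA ⇒ tgtgR   [A → g R]
tgtgR ⇒ tgtgS   [R → S]
tgtgS ⇒ tgtgtAA   [S → t A A]
tgtgtAA ⇒ tgtgtgRA   [A → g R]
tgtgtgRA ⇒ tgtgtgtA   [R → t]
tgtgtgtA ⇒ tgtgtgttg   [A → t g]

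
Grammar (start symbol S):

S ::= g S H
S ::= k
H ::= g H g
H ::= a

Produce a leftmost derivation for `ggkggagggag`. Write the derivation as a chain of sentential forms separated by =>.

S => gSH   [S ::= g S H]
gSH => ggSHH   [S ::= g S H]
ggSHH => ggkHH   [S ::= k]
ggkHH => ggkgHgH   [H ::= g H g]
ggkgHgH => ggkggHggH   [H ::= g H g]
ggkggHggH => ggkggaggH   [H ::= a]
ggkggaggH => ggkggagggHg   [H ::= g H g]
ggkggagggHg => ggkggagggag   [H ::= a]

S => gSH => ggSHH => ggkHH => ggkgHgH => ggkggHggH => ggkggaggH => ggkggagggHg => ggkggagggag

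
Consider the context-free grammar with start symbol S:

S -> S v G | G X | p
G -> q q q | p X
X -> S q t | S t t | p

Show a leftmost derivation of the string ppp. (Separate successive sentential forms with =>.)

S => GX => pXX => ppX => ppp

S => GX   [S -> G X]
GX => pXX   [G -> p X]
pXX => ppX   [X -> p]
ppX => ppp   [X -> p]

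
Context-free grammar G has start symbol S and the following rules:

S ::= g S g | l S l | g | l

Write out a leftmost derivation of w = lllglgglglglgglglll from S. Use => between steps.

S=>lSl=>llSll=>lllSlll=>lllgSglll=>lllglSlglll=>lllglgSglglll=>lllglggSgglglll=>lllglgglSlgglglll=>lllglgglgSglgglglll=>lllglgglglglgglglll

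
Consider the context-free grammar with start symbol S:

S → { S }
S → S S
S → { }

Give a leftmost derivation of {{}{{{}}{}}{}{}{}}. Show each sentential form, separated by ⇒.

S ⇒ {S} ⇒ {SS} ⇒ {{}S} ⇒ {{}SS} ⇒ {{}SSS} ⇒ {{}SSSS} ⇒ {{}{S}SSS} ⇒ {{}{SS}SSS} ⇒ {{}{{S}S}SSS} ⇒ {{}{{{}}S}SSS} ⇒ {{}{{{}}{}}SSS} ⇒ {{}{{{}}{}}{}SS} ⇒ {{}{{{}}{}}{}{}S} ⇒ {{}{{{}}{}}{}{}{}}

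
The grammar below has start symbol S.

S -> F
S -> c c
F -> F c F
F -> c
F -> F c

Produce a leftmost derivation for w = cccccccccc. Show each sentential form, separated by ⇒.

S⇒F⇒FcF⇒ccF⇒ccFc⇒ccFcFc⇒ccFccFc⇒ccFcFccFc⇒ccccFccFc⇒ccccFcccFc⇒ccccccccFc⇒cccccccccc

S ⇒ F   [S -> F]
F ⇒ FcF   [F -> F c F]
FcF ⇒ ccF   [F -> c]
ccF ⇒ ccFc   [F -> F c]
ccFc ⇒ ccFcFc   [F -> F c F]
ccFcFc ⇒ ccFccFc   [F -> F c]
ccFccFc ⇒ ccFcFccFc   [F -> F c F]
ccFcFccFc ⇒ ccccFccFc   [F -> c]
ccccFccFc ⇒ ccccFcccFc   [F -> F c]
ccccFcccFc ⇒ ccccccccFc   [F -> c]
ccccccccFc ⇒ cccccccccc   [F -> c]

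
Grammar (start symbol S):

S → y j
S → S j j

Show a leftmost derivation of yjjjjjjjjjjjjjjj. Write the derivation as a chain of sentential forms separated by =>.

S => Sjj => Sjjjj => Sjjjjjj => Sjjjjjjjj => Sjjjjjjjjjj => Sjjjjjjjjjjjj => Sjjjjjjjjjjjjjj => yjjjjjjjjjjjjjjj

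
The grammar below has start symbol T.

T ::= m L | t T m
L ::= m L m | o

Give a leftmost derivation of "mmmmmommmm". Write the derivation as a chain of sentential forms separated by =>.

T => mL => mmLm => mmmLmm => mmmmLmmm => mmmmmLmmmm => mmmmmommmm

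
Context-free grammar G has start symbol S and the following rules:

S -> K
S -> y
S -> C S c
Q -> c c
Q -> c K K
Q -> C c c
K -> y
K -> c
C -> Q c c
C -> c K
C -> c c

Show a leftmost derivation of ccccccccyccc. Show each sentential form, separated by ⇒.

S ⇒ CSc ⇒ ccSc ⇒ ccCScc ⇒ ccccScc ⇒ ccccCSccc ⇒ ccccQccSccc ⇒ ccccccccSccc ⇒ ccccccccyccc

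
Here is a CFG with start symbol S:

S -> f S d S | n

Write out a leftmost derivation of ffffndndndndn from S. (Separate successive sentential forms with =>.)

S => fSdS => ffSdSdS => fffSdSdSdS => ffffSdSdSdSdS => ffffndSdSdSdS => ffffndndSdSdS => ffffndndndSdS => ffffndndndndS => ffffndndndndn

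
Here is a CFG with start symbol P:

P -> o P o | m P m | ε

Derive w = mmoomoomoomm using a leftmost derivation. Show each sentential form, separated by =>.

P => mPm   [P -> m P m]
mPm => mmPmm   [P -> m P m]
mmPmm => mmoPomm   [P -> o P o]
mmoPomm => mmooPoomm   [P -> o P o]
mmooPoomm => mmoomPmoomm   [P -> m P m]
mmoomPmoomm => mmoomoPomoomm   [P -> o P o]
mmoomoPomoomm => mmoomoomoomm   [P -> ε]

P => mPm => mmPmm => mmoPomm => mmooPoomm => mmoomPmoomm => mmoomoPomoomm => mmoomoomoomm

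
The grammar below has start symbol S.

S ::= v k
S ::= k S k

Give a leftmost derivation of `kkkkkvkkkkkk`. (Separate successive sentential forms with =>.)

S => kSk   [S ::= k S k]
kSk => kkSkk   [S ::= k S k]
kkSkk => kkkSkkk   [S ::= k S k]
kkkSkkk => kkkkSkkkk   [S ::= k S k]
kkkkSkkkk => kkkkkSkkkkk   [S ::= k S k]
kkkkkSkkkkk => kkkkkvkkkkkk   [S ::= v k]

S=>kSk=>kkSkk=>kkkSkkk=>kkkkSkkkk=>kkkkkSkkkkk=>kkkkkvkkkkkk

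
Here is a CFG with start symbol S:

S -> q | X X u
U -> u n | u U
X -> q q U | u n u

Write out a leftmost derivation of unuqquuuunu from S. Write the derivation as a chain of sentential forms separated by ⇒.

S ⇒ XXu ⇒ unuXu ⇒ unuqqUu ⇒ unuqquUu ⇒ unuqquuUu ⇒ unuqquuuUu ⇒ unuqquuuunu

S ⇒ XXu   [S -> X X u]
XXu ⇒ unuXu   [X -> u n u]
unuXu ⇒ unuqqUu   [X -> q q U]
unuqqUu ⇒ unuqquUu   [U -> u U]
unuqquUu ⇒ unuqquuUu   [U -> u U]
unuqquuUu ⇒ unuqquuuUu   [U -> u U]
unuqquuuUu ⇒ unuqquuuunu   [U -> u n]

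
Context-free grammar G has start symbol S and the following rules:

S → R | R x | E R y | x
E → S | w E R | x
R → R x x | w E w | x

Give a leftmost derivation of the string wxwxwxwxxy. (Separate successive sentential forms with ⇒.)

S⇒ERy⇒SRy⇒RxRy⇒wEwxRy⇒wSwxRy⇒wxwxRy⇒wxwxRxxy⇒wxwxwEwxxy⇒wxwxwxwxxy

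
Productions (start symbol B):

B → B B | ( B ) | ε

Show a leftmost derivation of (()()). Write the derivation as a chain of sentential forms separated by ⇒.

B ⇒ (B) ⇒ (BB) ⇒ ((B)B) ⇒ (()B) ⇒ (()(B)) ⇒ (()())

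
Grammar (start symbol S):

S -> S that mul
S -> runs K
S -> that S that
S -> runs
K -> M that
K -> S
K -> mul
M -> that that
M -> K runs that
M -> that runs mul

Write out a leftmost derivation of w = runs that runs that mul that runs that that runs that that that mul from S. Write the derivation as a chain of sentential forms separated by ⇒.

S ⇒ S that mul ⇒ runs K that mul ⇒ runs M that that mul ⇒ runs K runs that that that mul ⇒ runs M that runs that that that mul ⇒ runs K runs that that runs that that that mul ⇒ runs S runs that that runs that that that mul ⇒ runs that S that runs that that runs that that that mul ⇒ runs that S that mul that runs that that runs that that that mul ⇒ runs that runs that mul that runs that that runs that that that mul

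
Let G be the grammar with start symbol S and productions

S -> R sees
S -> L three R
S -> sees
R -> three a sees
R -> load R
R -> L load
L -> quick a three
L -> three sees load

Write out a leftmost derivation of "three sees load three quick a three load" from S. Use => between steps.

S => L three R => three sees load three R => three sees load three L load => three sees load three quick a three load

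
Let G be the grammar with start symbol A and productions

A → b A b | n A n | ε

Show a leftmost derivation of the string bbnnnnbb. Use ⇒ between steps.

A ⇒ bAb ⇒ bbAbb ⇒ bbnAnbb ⇒ bbnnAnnbb ⇒ bbnnnnbb

A ⇒ bAb   [A → b A b]
bAb ⇒ bbAbb   [A → b A b]
bbAbb ⇒ bbnAnbb   [A → n A n]
bbnAnbb ⇒ bbnnAnnbb   [A → n A n]
bbnnAnnbb ⇒ bbnnnnbb   [A → ε]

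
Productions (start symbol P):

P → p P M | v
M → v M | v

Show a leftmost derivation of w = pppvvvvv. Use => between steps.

P => pPM => ppPMM => pppPMMM => pppvMMM => pppvvMM => pppvvvM => pppvvvvM => pppvvvvv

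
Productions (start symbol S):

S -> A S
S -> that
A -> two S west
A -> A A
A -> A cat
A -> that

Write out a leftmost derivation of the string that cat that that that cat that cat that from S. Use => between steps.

S => A S => A cat S => that cat S => that cat A S => that cat A A S => that cat that A S => that cat that A cat S => that cat that A A cat S => that cat that A A A cat S => that cat that that A A cat S => that cat that that A cat A cat S => that cat that that that cat A cat S => that cat that that that cat that cat S => that cat that that that cat that cat that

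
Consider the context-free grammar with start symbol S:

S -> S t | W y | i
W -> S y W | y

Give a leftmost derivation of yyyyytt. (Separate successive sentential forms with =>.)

S=>St=>Stt=>Wytt=>SyWytt=>WyyWytt=>yyyWytt=>yyyyytt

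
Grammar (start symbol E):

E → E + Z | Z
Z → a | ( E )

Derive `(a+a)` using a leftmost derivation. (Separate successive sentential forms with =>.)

E => Z   [E → Z]
Z => (E)   [Z → ( E )]
(E) => (E+Z)   [E → E + Z]
(E+Z) => (Z+Z)   [E → Z]
(Z+Z) => (a+Z)   [Z → a]
(a+Z) => (a+a)   [Z → a]

E => Z => (E) => (E+Z) => (Z+Z) => (a+Z) => (a+a)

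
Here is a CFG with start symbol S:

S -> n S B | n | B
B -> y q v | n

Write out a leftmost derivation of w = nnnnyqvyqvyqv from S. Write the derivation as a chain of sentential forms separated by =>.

S => nSB => nnSBB => nnnSBBB => nnnnBBB => nnnnyqvBB => nnnnyqvyqvB => nnnnyqvyqvyqv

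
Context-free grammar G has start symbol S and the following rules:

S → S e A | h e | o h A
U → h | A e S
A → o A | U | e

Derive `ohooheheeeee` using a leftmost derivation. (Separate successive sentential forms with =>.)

S => ohA   [S → o h A]
ohA => ohoA   [A → o A]
ohoA => ohooA   [A → o A]
ohooA => ohooU   [A → U]
ohooU => ohooAeS   [U → A e S]
ohooAeS => ohooUeS   [A → U]
ohooUeS => ohooheS   [U → h]
ohooheS => ohooheSeA   [S → S e A]
ohooheSeA => ohooheSeAeA   [S → S e A]
ohooheSeAeA => ohooheheeAeA   [S → h e]
ohooheheeAeA => ohooheheeeeA   [A → e]
ohooheheeeeA => ohooheheeeee   [A → e]

S=>ohA=>ohoA=>ohooA=>ohooU=>ohooAeS=>ohooUeS=>ohooheS=>ohooheSeA=>ohooheSeAeA=>ohooheheeAeA=>ohooheheeeeA=>ohooheheeeee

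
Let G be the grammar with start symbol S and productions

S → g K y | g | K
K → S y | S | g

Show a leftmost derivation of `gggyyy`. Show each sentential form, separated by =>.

S=>gKy=>gSy=>ggKyy=>ggSyyy=>gggyyy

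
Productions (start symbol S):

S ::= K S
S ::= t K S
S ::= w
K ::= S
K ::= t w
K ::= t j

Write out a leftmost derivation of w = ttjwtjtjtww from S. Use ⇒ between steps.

S⇒tKS⇒tSS⇒tKSS⇒ttjSS⇒ttjwS⇒ttjwKS⇒ttjwtjS⇒ttjwtjKS⇒ttjwtjtjS⇒ttjwtjtjKS⇒ttjwtjtjtwS⇒ttjwtjtjtww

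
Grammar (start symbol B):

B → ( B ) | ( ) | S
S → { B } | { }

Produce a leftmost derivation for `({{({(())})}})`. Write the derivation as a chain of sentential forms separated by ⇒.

B ⇒ (B)   [B → ( B )]
(B) ⇒ (S)   [B → S]
(S) ⇒ ({B})   [S → { B }]
({B}) ⇒ ({S})   [B → S]
({S}) ⇒ ({{B}})   [S → { B }]
({{B}}) ⇒ ({{(B)}})   [B → ( B )]
({{(B)}}) ⇒ ({{(S)}})   [B → S]
({{(S)}}) ⇒ ({{({B})}})   [S → { B }]
({{({B})}}) ⇒ ({{({(B)})}})   [B → ( B )]
({{({(B)})}}) ⇒ ({{({(())})}})   [B → ( )]

B ⇒ (B) ⇒ (S) ⇒ ({B}) ⇒ ({S}) ⇒ ({{B}}) ⇒ ({{(B)}}) ⇒ ({{(S)}}) ⇒ ({{({B})}}) ⇒ ({{({(B)})}}) ⇒ ({{({(())})}})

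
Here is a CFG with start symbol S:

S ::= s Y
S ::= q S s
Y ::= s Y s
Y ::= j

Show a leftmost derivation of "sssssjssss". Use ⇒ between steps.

S⇒sY⇒ssYs⇒sssYss⇒ssssYsss⇒sssssYssss⇒sssssjssss

S ⇒ sY   [S ::= s Y]
sY ⇒ ssYs   [Y ::= s Y s]
ssYs ⇒ sssYss   [Y ::= s Y s]
sssYss ⇒ ssssYsss   [Y ::= s Y s]
ssssYsss ⇒ sssssYssss   [Y ::= s Y s]
sssssYssss ⇒ sssssjssss   [Y ::= j]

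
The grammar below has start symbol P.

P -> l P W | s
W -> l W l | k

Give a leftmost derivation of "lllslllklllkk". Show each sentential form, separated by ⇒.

P⇒lPW⇒llPWW⇒lllPWWW⇒lllsWWW⇒lllslWlWW⇒lllsllWllWW⇒lllslllWlllWW⇒lllslllklllWW⇒lllslllklllkW⇒lllslllklllkk

P ⇒ lPW   [P -> l P W]
lPW ⇒ llPWW   [P -> l P W]
llPWW ⇒ lllPWWW   [P -> l P W]
lllPWWW ⇒ lllsWWW   [P -> s]
lllsWWW ⇒ lllslWlWW   [W -> l W l]
lllslWlWW ⇒ lllsllWllWW   [W -> l W l]
lllsllWllWW ⇒ lllslllWlllWW   [W -> l W l]
lllslllWlllWW ⇒ lllslllklllWW   [W -> k]
lllslllklllWW ⇒ lllslllklllkW   [W -> k]
lllslllklllkW ⇒ lllslllklllkk   [W -> k]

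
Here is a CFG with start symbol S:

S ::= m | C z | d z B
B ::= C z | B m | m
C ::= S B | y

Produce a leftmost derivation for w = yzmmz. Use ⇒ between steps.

S ⇒ Cz ⇒ SBz ⇒ CzBz ⇒ yzBz ⇒ yzBmz ⇒ yzmmz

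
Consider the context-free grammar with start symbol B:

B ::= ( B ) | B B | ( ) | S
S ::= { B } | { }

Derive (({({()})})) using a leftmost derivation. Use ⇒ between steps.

B⇒(B)⇒((B))⇒((S))⇒(({B}))⇒(({(B)}))⇒(({(S)}))⇒(({({B})}))⇒(({({()})}))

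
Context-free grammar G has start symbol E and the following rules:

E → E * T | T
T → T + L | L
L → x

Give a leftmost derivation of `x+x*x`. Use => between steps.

E => E*T   [E → E * T]
E*T => T*T   [E → T]
T*T => T+L*T   [T → T + L]
T+L*T => L+L*T   [T → L]
L+L*T => x+L*T   [L → x]
x+L*T => x+x*T   [L → x]
x+x*T => x+x*L   [T → L]
x+x*L => x+x*x   [L → x]

E=>E*T=>T*T=>T+L*T=>L+L*T=>x+L*T=>x+x*T=>x+x*L=>x+x*x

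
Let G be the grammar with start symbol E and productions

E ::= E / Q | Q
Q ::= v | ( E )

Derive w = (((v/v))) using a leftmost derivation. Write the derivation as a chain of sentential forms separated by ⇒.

E ⇒ Q   [E ::= Q]
Q ⇒ (E)   [Q ::= ( E )]
(E) ⇒ (Q)   [E ::= Q]
(Q) ⇒ ((E))   [Q ::= ( E )]
((E)) ⇒ ((Q))   [E ::= Q]
((Q)) ⇒ (((E)))   [Q ::= ( E )]
(((E))) ⇒ (((E/Q)))   [E ::= E / Q]
(((E/Q))) ⇒ (((Q/Q)))   [E ::= Q]
(((Q/Q))) ⇒ (((v/Q)))   [Q ::= v]
(((v/Q))) ⇒ (((v/v)))   [Q ::= v]

E⇒Q⇒(E)⇒(Q)⇒((E))⇒((Q))⇒(((E)))⇒(((E/Q)))⇒(((Q/Q)))⇒(((v/Q)))⇒(((v/v)))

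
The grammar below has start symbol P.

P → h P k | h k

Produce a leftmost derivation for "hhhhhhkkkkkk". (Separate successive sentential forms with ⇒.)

P⇒hPk⇒hhPkk⇒hhhPkkk⇒hhhhPkkkk⇒hhhhhPkkkkk⇒hhhhhhkkkkkk

P ⇒ hPk   [P → h P k]
hPk ⇒ hhPkk   [P → h P k]
hhPkk ⇒ hhhPkkk   [P → h P k]
hhhPkkk ⇒ hhhhPkkkk   [P → h P k]
hhhhPkkkk ⇒ hhhhhPkkkkk   [P → h P k]
hhhhhPkkkkk ⇒ hhhhhhkkkkkk   [P → h k]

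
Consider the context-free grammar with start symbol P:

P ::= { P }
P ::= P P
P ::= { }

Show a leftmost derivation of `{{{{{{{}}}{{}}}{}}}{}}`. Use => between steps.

P => {P} => {PP} => {{P}P} => {{{P}}P} => {{{PP}}P} => {{{{P}P}}P} => {{{{PP}P}}P} => {{{{{P}P}P}}P} => {{{{{{P}}P}P}}P} => {{{{{{{}}}P}P}}P} => {{{{{{{}}}{P}}P}}P} => {{{{{{{}}}{{}}}P}}P} => {{{{{{{}}}{{}}}{}}}P} => {{{{{{{}}}{{}}}{}}}{}}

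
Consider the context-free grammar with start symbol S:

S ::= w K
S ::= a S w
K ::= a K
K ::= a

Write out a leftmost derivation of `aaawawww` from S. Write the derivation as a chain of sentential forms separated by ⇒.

S⇒aSw⇒aaSww⇒aaaSwww⇒aaawKwww⇒aaawawww

S ⇒ aSw   [S ::= a S w]
aSw ⇒ aaSww   [S ::= a S w]
aaSww ⇒ aaaSwww   [S ::= a S w]
aaaSwww ⇒ aaawKwww   [S ::= w K]
aaawKwww ⇒ aaawawww   [K ::= a]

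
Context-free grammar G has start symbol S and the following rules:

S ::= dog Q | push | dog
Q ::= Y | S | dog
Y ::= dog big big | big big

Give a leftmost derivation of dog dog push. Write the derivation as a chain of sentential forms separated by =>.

S => dog Q   [S ::= dog Q]
dog Q => dog S   [Q ::= S]
dog S => dog dog Q   [S ::= dog Q]
dog dog Q => dog dog S   [Q ::= S]
dog dog S => dog dog push   [S ::= push]

S => dog Q => dog S => dog dog Q => dog dog S => dog dog push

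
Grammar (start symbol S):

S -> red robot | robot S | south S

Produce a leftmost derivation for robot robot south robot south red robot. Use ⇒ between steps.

S ⇒ robot S ⇒ robot robot S ⇒ robot robot south S ⇒ robot robot south robot S ⇒ robot robot south robot south S ⇒ robot robot south robot south red robot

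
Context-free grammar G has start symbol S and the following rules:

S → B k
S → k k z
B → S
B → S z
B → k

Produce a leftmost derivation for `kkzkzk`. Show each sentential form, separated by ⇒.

S ⇒ Bk ⇒ Szk ⇒ Bkzk ⇒ Szkzk ⇒ Bkzkzk ⇒ kkzkzk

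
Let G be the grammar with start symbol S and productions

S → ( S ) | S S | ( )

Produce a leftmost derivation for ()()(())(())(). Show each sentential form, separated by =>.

S => SS => SSS => SSSS => SSSSS => ()SSSS => ()()SSS => ()()(S)SS => ()()(())SS => ()()(())(S)S => ()()(())(())S => ()()(())(())()

S => SS   [S → S S]
SS => SSS   [S → S S]
SSS => SSSS   [S → S S]
SSSS => SSSSS   [S → S S]
SSSSS => ()SSSS   [S → ( )]
()SSSS => ()()SSS   [S → ( )]
()()SSS => ()()(S)SS   [S → ( S )]
()()(S)SS => ()()(())SS   [S → ( )]
()()(())SS => ()()(())(S)S   [S → ( S )]
()()(())(S)S => ()()(())(())S   [S → ( )]
()()(())(())S => ()()(())(())()   [S → ( )]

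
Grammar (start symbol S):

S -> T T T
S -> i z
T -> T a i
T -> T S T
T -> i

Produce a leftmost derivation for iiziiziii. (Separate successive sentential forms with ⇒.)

S ⇒ TTT   [S -> T T T]
TTT ⇒ TSTTT   [T -> T S T]
TSTTT ⇒ TSTSTTT   [T -> T S T]
TSTSTTT ⇒ iSTSTTT   [T -> i]
iSTSTTT ⇒ iizTSTTT   [S -> i z]
iizTSTTT ⇒ iiziSTTT   [T -> i]
iiziSTTT ⇒ iiziizTTT   [S -> i z]
iiziizTTT ⇒ iiziiziTT   [T -> i]
iiziiziTT ⇒ iiziiziiT   [T -> i]
iiziiziiT ⇒ iiziiziii   [T -> i]

S ⇒ TTT ⇒ TSTTT ⇒ TSTSTTT ⇒ iSTSTTT ⇒ iizTSTTT ⇒ iiziSTTT ⇒ iiziizTTT ⇒ iiziiziTT ⇒ iiziiziiT ⇒ iiziiziii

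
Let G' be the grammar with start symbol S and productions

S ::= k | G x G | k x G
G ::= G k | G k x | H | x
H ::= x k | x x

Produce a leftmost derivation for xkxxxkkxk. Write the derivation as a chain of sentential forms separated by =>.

S => GxG => GkxxG => xkxxG => xkxxGk => xkxxGkxk => xkxxHkxk => xkxxxkkxk

S => GxG   [S ::= G x G]
GxG => GkxxG   [G ::= G k x]
GkxxG => xkxxG   [G ::= x]
xkxxG => xkxxGk   [G ::= G k]
xkxxGk => xkxxGkxk   [G ::= G k x]
xkxxGkxk => xkxxHkxk   [G ::= H]
xkxxHkxk => xkxxxkkxk   [H ::= x k]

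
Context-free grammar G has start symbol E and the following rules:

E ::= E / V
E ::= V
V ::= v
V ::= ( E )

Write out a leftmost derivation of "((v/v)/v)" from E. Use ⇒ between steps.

E ⇒ V ⇒ (E) ⇒ (E/V) ⇒ (V/V) ⇒ ((E)/V) ⇒ ((E/V)/V) ⇒ ((V/V)/V) ⇒ ((v/V)/V) ⇒ ((v/v)/V) ⇒ ((v/v)/v)

E ⇒ V   [E ::= V]
V ⇒ (E)   [V ::= ( E )]
(E) ⇒ (E/V)   [E ::= E / V]
(E/V) ⇒ (V/V)   [E ::= V]
(V/V) ⇒ ((E)/V)   [V ::= ( E )]
((E)/V) ⇒ ((E/V)/V)   [E ::= E / V]
((E/V)/V) ⇒ ((V/V)/V)   [E ::= V]
((V/V)/V) ⇒ ((v/V)/V)   [V ::= v]
((v/V)/V) ⇒ ((v/v)/V)   [V ::= v]
((v/v)/V) ⇒ ((v/v)/v)   [V ::= v]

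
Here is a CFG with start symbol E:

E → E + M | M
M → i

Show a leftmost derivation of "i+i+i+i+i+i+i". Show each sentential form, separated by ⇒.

E ⇒ E+M ⇒ E+M+M ⇒ E+M+M+M ⇒ E+M+M+M+M ⇒ E+M+M+M+M+M ⇒ E+M+M+M+M+M+M ⇒ M+M+M+M+M+M+M ⇒ i+M+M+M+M+M+M ⇒ i+i+M+M+M+M+M ⇒ i+i+i+M+M+M+M ⇒ i+i+i+i+M+M+M ⇒ i+i+i+i+i+M+M ⇒ i+i+i+i+i+i+M ⇒ i+i+i+i+i+i+i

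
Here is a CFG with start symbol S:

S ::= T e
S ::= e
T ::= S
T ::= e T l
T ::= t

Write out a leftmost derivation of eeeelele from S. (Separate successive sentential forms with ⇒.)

S⇒Te⇒eTle⇒eSle⇒eTele⇒eeTlele⇒eeSlele⇒eeTelele⇒eeSelele⇒eeeelele

S ⇒ Te   [S ::= T e]
Te ⇒ eTle   [T ::= e T l]
eTle ⇒ eSle   [T ::= S]
eSle ⇒ eTele   [S ::= T e]
eTele ⇒ eeTlele   [T ::= e T l]
eeTlele ⇒ eeSlele   [T ::= S]
eeSlele ⇒ eeTelele   [S ::= T e]
eeTelele ⇒ eeSelele   [T ::= S]
eeSelele ⇒ eeeelele   [S ::= e]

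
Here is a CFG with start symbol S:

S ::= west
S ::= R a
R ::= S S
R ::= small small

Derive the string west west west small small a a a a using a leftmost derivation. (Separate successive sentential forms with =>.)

S => R a   [S ::= R a]
R a => S S a   [R ::= S S]
S S a => west S a   [S ::= west]
west S a => west R a a   [S ::= R a]
west R a a => west S S a a   [R ::= S S]
west S S a a => west west S a a   [S ::= west]
west west S a a => west west R a a a   [S ::= R a]
west west R a a a => west west S S a a a   [R ::= S S]
west west S S a a a => west west west S a a a   [S ::= west]
west west west S a a a => west west west R a a a a   [S ::= R a]
west west west R a a a a => west west west small small a a a a   [R ::= small small]

S => R a => S S a => west S a => west R a a => west S S a a => west west S a a => west west R a a a => west west S S a a a => west west west S a a a => west west west R a a a a => west west west small small a a a a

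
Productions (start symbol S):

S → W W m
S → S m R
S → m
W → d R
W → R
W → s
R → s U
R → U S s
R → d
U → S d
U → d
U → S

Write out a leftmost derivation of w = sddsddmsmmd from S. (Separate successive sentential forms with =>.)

S => SmR   [S → S m R]
SmR => WWmmR   [S → W W m]
WWmmR => sWmmR   [W → s]
sWmmR => sdRmmR   [W → d R]
sdRmmR => sdUSsmmR   [R → U S s]
sdUSsmmR => sddSsmmR   [U → d]
sddSsmmR => sddWWmsmmR   [S → W W m]
sddWWmsmmR => sddsWmsmmR   [W → s]
sddsWmsmmR => sddsdRmsmmR   [W → d R]
sddsdRmsmmR => sddsddmsmmR   [R → d]
sddsddmsmmR => sddsddmsmmd   [R → d]

S=>SmR=>WWmmR=>sWmmR=>sdRmmR=>sdUSsmmR=>sddSsmmR=>sddWWmsmmR=>sddsWmsmmR=>sddsdRmsmmR=>sddsddmsmmR=>sddsddmsmmd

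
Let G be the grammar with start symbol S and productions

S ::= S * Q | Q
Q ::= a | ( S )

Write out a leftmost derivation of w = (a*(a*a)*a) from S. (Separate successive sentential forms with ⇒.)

S ⇒ Q ⇒ (S) ⇒ (S*Q) ⇒ (S*Q*Q) ⇒ (Q*Q*Q) ⇒ (a*Q*Q) ⇒ (a*(S)*Q) ⇒ (a*(S*Q)*Q) ⇒ (a*(Q*Q)*Q) ⇒ (a*(a*Q)*Q) ⇒ (a*(a*a)*Q) ⇒ (a*(a*a)*a)

S ⇒ Q   [S ::= Q]
Q ⇒ (S)   [Q ::= ( S )]
(S) ⇒ (S*Q)   [S ::= S * Q]
(S*Q) ⇒ (S*Q*Q)   [S ::= S * Q]
(S*Q*Q) ⇒ (Q*Q*Q)   [S ::= Q]
(Q*Q*Q) ⇒ (a*Q*Q)   [Q ::= a]
(a*Q*Q) ⇒ (a*(S)*Q)   [Q ::= ( S )]
(a*(S)*Q) ⇒ (a*(S*Q)*Q)   [S ::= S * Q]
(a*(S*Q)*Q) ⇒ (a*(Q*Q)*Q)   [S ::= Q]
(a*(Q*Q)*Q) ⇒ (a*(a*Q)*Q)   [Q ::= a]
(a*(a*Q)*Q) ⇒ (a*(a*a)*Q)   [Q ::= a]
(a*(a*a)*Q) ⇒ (a*(a*a)*a)   [Q ::= a]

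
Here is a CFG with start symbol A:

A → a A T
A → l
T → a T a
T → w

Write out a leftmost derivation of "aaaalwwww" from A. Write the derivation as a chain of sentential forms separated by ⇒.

A ⇒ aAT   [A → a A T]
aAT ⇒ aaATT   [A → a A T]
aaATT ⇒ aaaATTT   [A → a A T]
aaaATTT ⇒ aaaaATTTT   [A → a A T]
aaaaATTTT ⇒ aaaalTTTT   [A → l]
aaaalTTTT ⇒ aaaalwTTT   [T → w]
aaaalwTTT ⇒ aaaalwwTT   [T → w]
aaaalwwTT ⇒ aaaalwwwT   [T → w]
aaaalwwwT ⇒ aaaalwwww   [T → w]

A ⇒ aAT ⇒ aaATT ⇒ aaaATTT ⇒ aaaaATTTT ⇒ aaaalTTTT ⇒ aaaalwTTT ⇒ aaaalwwTT ⇒ aaaalwwwT ⇒ aaaalwwww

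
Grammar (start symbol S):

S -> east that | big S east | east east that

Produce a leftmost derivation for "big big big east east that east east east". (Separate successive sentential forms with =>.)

S => big S east => big big S east east => big big big S east east east => big big big east east that east east east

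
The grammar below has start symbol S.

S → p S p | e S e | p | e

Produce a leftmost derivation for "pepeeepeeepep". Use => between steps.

S=>pSp=>peSep=>pepSpep=>pepeSepep=>pepeeSeepep=>pepeeeSeeepep=>pepeeepeeepep

S => pSp   [S → p S p]
pSp => peSep   [S → e S e]
peSep => pepSpep   [S → p S p]
pepSpep => pepeSepep   [S → e S e]
pepeSepep => pepeeSeepep   [S → e S e]
pepeeSeepep => pepeeeSeeepep   [S → e S e]
pepeeeSeeepep => pepeeepeeepep   [S → p]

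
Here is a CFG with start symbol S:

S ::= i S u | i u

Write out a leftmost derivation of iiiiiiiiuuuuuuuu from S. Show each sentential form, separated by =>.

S => iSu => iiSuu => iiiSuuu => iiiiSuuuu => iiiiiSuuuuu => iiiiiiSuuuuuu => iiiiiiiSuuuuuuu => iiiiiiiiuuuuuuuu

S => iSu   [S ::= i S u]
iSu => iiSuu   [S ::= i S u]
iiSuu => iiiSuuu   [S ::= i S u]
iiiSuuu => iiiiSuuuu   [S ::= i S u]
iiiiSuuuu => iiiiiSuuuuu   [S ::= i S u]
iiiiiSuuuuu => iiiiiiSuuuuuu   [S ::= i S u]
iiiiiiSuuuuuu => iiiiiiiSuuuuuuu   [S ::= i S u]
iiiiiiiSuuuuuuu => iiiiiiiiuuuuuuuu   [S ::= i u]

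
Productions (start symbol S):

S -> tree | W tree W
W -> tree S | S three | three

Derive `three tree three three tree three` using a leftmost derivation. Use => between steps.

S => W tree W   [S -> W tree W]
W tree W => S three tree W   [W -> S three]
S three tree W => W tree W three tree W   [S -> W tree W]
W tree W three tree W => three tree W three tree W   [W -> three]
three tree W three tree W => three tree three three tree W   [W -> three]
three tree three three tree W => three tree three three tree three   [W -> three]

S => W tree W => S three tree W => W tree W three tree W => three tree W three tree W => three tree three three tree W => three tree three three tree three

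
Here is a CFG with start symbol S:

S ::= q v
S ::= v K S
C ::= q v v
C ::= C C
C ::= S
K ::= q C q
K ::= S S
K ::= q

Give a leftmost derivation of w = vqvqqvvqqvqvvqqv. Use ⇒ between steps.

S ⇒ vKS   [S ::= v K S]
vKS ⇒ vqCqS   [K ::= q C q]
vqCqS ⇒ vqCCqS   [C ::= C C]
vqCCqS ⇒ vqSCqS   [C ::= S]
vqSCqS ⇒ vqvKSCqS   [S ::= v K S]
vqvKSCqS ⇒ vqvqCqSCqS   [K ::= q C q]
vqvqCqSCqS ⇒ vqvqqvvqSCqS   [C ::= q v v]
vqvqqvvqSCqS ⇒ vqvqqvvqqvCqS   [S ::= q v]
vqvqqvvqqvCqS ⇒ vqvqqvvqqvqvvqS   [C ::= q v v]
vqvqqvvqqvqvvqS ⇒ vqvqqvvqqvqvvqqv   [S ::= q v]

S⇒vKS⇒vqCqS⇒vqCCqS⇒vqSCqS⇒vqvKSCqS⇒vqvqCqSCqS⇒vqvqqvvqSCqS⇒vqvqqvvqqvCqS⇒vqvqqvvqqvqvvqS⇒vqvqqvvqqvqvvqqv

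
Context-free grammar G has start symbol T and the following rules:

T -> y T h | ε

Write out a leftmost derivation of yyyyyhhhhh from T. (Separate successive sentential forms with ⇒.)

T ⇒ yTh   [T -> y T h]
yTh ⇒ yyThh   [T -> y T h]
yyThh ⇒ yyyThhh   [T -> y T h]
yyyThhh ⇒ yyyyThhhh   [T -> y T h]
yyyyThhhh ⇒ yyyyyThhhhh   [T -> y T h]
yyyyyThhhhh ⇒ yyyyyhhhhh   [T -> ε]

T ⇒ yTh ⇒ yyThh ⇒ yyyThhh ⇒ yyyyThhhh ⇒ yyyyyThhhhh ⇒ yyyyyhhhhh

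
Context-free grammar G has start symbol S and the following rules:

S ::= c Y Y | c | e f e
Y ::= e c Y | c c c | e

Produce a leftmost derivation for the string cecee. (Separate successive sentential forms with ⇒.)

S ⇒ cYY ⇒ cecYY ⇒ ceceY ⇒ cecee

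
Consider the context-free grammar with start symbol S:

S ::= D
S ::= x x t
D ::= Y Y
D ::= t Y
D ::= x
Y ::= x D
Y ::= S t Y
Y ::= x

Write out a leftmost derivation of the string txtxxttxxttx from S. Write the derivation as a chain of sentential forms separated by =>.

S => D => tY => txD => txtY => txtStY => txtxxttY => txtxxttStY => txtxxttxxttY => txtxxttxxttx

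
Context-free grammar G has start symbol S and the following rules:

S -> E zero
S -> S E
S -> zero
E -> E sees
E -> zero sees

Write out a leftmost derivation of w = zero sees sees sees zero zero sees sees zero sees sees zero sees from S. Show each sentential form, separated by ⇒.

S ⇒ S E ⇒ S E E ⇒ S E E E ⇒ E zero E E E ⇒ E sees zero E E E ⇒ E sees sees zero E E E ⇒ zero sees sees sees zero E E E ⇒ zero sees sees sees zero E sees E E ⇒ zero sees sees sees zero zero sees sees E E ⇒ zero sees sees sees zero zero sees sees E sees E ⇒ zero sees sees sees zero zero sees sees zero sees sees E ⇒ zero sees sees sees zero zero sees sees zero sees sees zero sees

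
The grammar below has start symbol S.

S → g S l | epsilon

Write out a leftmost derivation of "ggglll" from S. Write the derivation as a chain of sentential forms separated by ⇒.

S ⇒ gSl   [S → g S l]
gSl ⇒ ggSll   [S → g S l]
ggSll ⇒ gggSlll   [S → g S l]
gggSlll ⇒ ggglll   [S → epsilon]

S⇒gSl⇒ggSll⇒gggSlll⇒ggglll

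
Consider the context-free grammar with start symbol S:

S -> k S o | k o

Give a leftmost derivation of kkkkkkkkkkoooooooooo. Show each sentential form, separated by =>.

S => kSo => kkSoo => kkkSooo => kkkkSoooo => kkkkkSooooo => kkkkkkSoooooo => kkkkkkkSooooooo => kkkkkkkkSoooooooo => kkkkkkkkkSooooooooo => kkkkkkkkkkoooooooooo

S => kSo   [S -> k S o]
kSo => kkSoo   [S -> k S o]
kkSoo => kkkSooo   [S -> k S o]
kkkSooo => kkkkSoooo   [S -> k S o]
kkkkSoooo => kkkkkSooooo   [S -> k S o]
kkkkkSooooo => kkkkkkSoooooo   [S -> k S o]
kkkkkkSoooooo => kkkkkkkSooooooo   [S -> k S o]
kkkkkkkSooooooo => kkkkkkkkSoooooooo   [S -> k S o]
kkkkkkkkSoooooooo => kkkkkkkkkSooooooooo   [S -> k S o]
kkkkkkkkkSooooooooo => kkkkkkkkkkoooooooooo   [S -> k o]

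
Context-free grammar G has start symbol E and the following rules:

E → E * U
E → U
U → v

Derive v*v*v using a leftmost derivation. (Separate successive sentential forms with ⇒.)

E ⇒ E*U ⇒ E*U*U ⇒ U*U*U ⇒ v*U*U ⇒ v*v*U ⇒ v*v*v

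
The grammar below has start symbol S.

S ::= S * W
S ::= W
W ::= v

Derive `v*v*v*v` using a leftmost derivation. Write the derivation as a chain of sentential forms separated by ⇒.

S ⇒ S*W ⇒ S*W*W ⇒ S*W*W*W ⇒ W*W*W*W ⇒ v*W*W*W ⇒ v*v*W*W ⇒ v*v*v*W ⇒ v*v*v*v

S ⇒ S*W   [S ::= S * W]
S*W ⇒ S*W*W   [S ::= S * W]
S*W*W ⇒ S*W*W*W   [S ::= S * W]
S*W*W*W ⇒ W*W*W*W   [S ::= W]
W*W*W*W ⇒ v*W*W*W   [W ::= v]
v*W*W*W ⇒ v*v*W*W   [W ::= v]
v*v*W*W ⇒ v*v*v*W   [W ::= v]
v*v*v*W ⇒ v*v*v*v   [W ::= v]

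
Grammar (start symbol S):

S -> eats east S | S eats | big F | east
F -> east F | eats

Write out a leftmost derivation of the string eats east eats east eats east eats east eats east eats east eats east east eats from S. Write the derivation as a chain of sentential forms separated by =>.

S => eats east S => eats east eats east S => eats east eats east eats east S => eats east eats east eats east S eats => eats east eats east eats east eats east S eats => eats east eats east eats east eats east eats east S eats => eats east eats east eats east eats east eats east eats east S eats => eats east eats east eats east eats east eats east eats east eats east S eats => eats east eats east eats east eats east eats east eats east eats east east eats

S => eats east S   [S -> eats east S]
eats east S => eats east eats east S   [S -> eats east S]
eats east eats east S => eats east eats east eats east S   [S -> eats east S]
eats east eats east eats east S => eats east eats east eats east S eats   [S -> S eats]
eats east eats east eats east S eats => eats east eats east eats east eats east S eats   [S -> eats east S]
eats east eats east eats east eats east S eats => eats east eats east eats east eats east eats east S eats   [S -> eats east S]
eats east eats east eats east eats east eats east S eats => eats east eats east eats east eats east eats east eats east S eats   [S -> eats east S]
eats east eats east eats east eats east eats east eats east S eats => eats east eats east eats east eats east eats east eats east eats east S eats   [S -> eats east S]
eats east eats east eats east eats east eats east eats east eats east S eats => eats east eats east eats east eats east eats east eats east eats east east eats   [S -> east]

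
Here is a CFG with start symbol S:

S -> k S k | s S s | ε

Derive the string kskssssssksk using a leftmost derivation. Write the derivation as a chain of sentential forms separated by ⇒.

S ⇒ kSk   [S -> k S k]
kSk ⇒ ksSsk   [S -> s S s]
ksSsk ⇒ kskSksk   [S -> k S k]
kskSksk ⇒ ksksSsksk   [S -> s S s]
ksksSsksk ⇒ kskssSssksk   [S -> s S s]
kskssSssksk ⇒ ksksssSsssksk   [S -> s S s]
ksksssSsssksk ⇒ kskssssssksk   [S -> ε]

S⇒kSk⇒ksSsk⇒kskSksk⇒ksksSsksk⇒kskssSssksk⇒ksksssSsssksk⇒kskssssssksk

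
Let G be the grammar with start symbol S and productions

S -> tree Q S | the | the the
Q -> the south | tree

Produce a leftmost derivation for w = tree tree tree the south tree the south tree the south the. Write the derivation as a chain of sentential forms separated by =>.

S => tree Q S => tree tree S => tree tree tree Q S => tree tree tree the south S => tree tree tree the south tree Q S => tree tree tree the south tree the south S => tree tree tree the south tree the south tree Q S => tree tree tree the south tree the south tree the south S => tree tree tree the south tree the south tree the south the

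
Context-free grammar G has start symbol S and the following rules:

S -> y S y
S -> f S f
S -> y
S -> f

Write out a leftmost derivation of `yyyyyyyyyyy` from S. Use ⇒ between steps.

S ⇒ ySy   [S -> y S y]
ySy ⇒ yySyy   [S -> y S y]
yySyy ⇒ yyySyyy   [S -> y S y]
yyySyyy ⇒ yyyySyyyy   [S -> y S y]
yyyySyyyy ⇒ yyyyySyyyyy   [S -> y S y]
yyyyySyyyyy ⇒ yyyyyyyyyyy   [S -> y]

S ⇒ ySy ⇒ yySyy ⇒ yyySyyy ⇒ yyyySyyyy ⇒ yyyyySyyyyy ⇒ yyyyyyyyyyy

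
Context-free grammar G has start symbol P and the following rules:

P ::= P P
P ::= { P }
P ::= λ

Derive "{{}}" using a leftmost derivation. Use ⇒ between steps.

P ⇒ {P} ⇒ {{P}} ⇒ {{}}

P ⇒ {P}   [P ::= { P }]
{P} ⇒ {{P}}   [P ::= { P }]
{{P}} ⇒ {{}}   [P ::= λ]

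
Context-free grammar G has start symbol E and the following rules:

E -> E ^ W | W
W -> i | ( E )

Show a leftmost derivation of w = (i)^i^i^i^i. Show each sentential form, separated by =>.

E => E^W => E^W^W => E^W^W^W => E^W^W^W^W => W^W^W^W^W => (E)^W^W^W^W => (W)^W^W^W^W => (i)^W^W^W^W => (i)^i^W^W^W => (i)^i^i^W^W => (i)^i^i^i^W => (i)^i^i^i^i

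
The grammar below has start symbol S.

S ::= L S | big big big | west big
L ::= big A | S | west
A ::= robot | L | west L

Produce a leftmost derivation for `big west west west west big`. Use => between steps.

S => L S   [S ::= L S]
L S => big A S   [L ::= big A]
big A S => big west L S   [A ::= west L]
big west L S => big west west S   [L ::= west]
big west west S => big west west L S   [S ::= L S]
big west west L S => big west west west S   [L ::= west]
big west west west S => big west west west west big   [S ::= west big]

S => L S => big A S => big west L S => big west west S => big west west L S => big west west west S => big west west west west big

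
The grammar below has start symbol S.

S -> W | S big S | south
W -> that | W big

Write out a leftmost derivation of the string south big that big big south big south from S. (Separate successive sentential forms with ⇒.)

S ⇒ S big S ⇒ south big S ⇒ south big S big S ⇒ south big S big S big S ⇒ south big W big S big S ⇒ south big W big big S big S ⇒ south big that big big S big S ⇒ south big that big big south big S ⇒ south big that big big south big south

S ⇒ S big S   [S -> S big S]
S big S ⇒ south big S   [S -> south]
south big S ⇒ south big S big S   [S -> S big S]
south big S big S ⇒ south big S big S big S   [S -> S big S]
south big S big S big S ⇒ south big W big S big S   [S -> W]
south big W big S big S ⇒ south big W big big S big S   [W -> W big]
south big W big big S big S ⇒ south big that big big S big S   [W -> that]
south big that big big S big S ⇒ south big that big big south big S   [S -> south]
south big that big big south big S ⇒ south big that big big south big south   [S -> south]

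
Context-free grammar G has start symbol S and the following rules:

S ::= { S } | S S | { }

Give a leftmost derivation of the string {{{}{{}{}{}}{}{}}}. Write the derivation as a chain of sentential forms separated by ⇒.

S ⇒ {S} ⇒ {{S}} ⇒ {{SS}} ⇒ {{SSS}} ⇒ {{{}SS}} ⇒ {{{}SSS}} ⇒ {{{}{S}SS}} ⇒ {{{}{SS}SS}} ⇒ {{{}{SSS}SS}} ⇒ {{{}{{}SS}SS}} ⇒ {{{}{{}{}S}SS}} ⇒ {{{}{{}{}{}}SS}} ⇒ {{{}{{}{}{}}{}S}} ⇒ {{{}{{}{}{}}{}{}}}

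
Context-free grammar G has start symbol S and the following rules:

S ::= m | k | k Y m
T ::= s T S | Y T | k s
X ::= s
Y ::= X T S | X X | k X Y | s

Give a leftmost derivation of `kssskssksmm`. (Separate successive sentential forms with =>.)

S => kYm   [S ::= k Y m]
kYm => kXTSm   [Y ::= X T S]
kXTSm => ksTSm   [X ::= s]
ksTSm => ksYTSm   [T ::= Y T]
ksYTSm => ksXXTSm   [Y ::= X X]
ksXXTSm => kssXTSm   [X ::= s]
kssXTSm => ksssTSm   [X ::= s]
ksssTSm => ksssYTSm   [T ::= Y T]
ksssYTSm => kssskXYTSm   [Y ::= k X Y]
kssskXYTSm => ksssksYTSm   [X ::= s]
ksssksYTSm => kssskssTSm   [Y ::= s]
kssskssTSm => kssskssksSm   [T ::= k s]
kssskssksSm => kssskssksmm   [S ::= m]

S => kYm => kXTSm => ksTSm => ksYTSm => ksXXTSm => kssXTSm => ksssTSm => ksssYTSm => kssskXYTSm => ksssksYTSm => kssskssTSm => kssskssksSm => kssskssksmm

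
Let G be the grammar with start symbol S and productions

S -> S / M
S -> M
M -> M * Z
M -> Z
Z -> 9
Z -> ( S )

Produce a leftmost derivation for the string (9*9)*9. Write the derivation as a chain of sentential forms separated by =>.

S => M => M*Z => Z*Z => (S)*Z => (M)*Z => (M*Z)*Z => (Z*Z)*Z => (9*Z)*Z => (9*9)*Z => (9*9)*9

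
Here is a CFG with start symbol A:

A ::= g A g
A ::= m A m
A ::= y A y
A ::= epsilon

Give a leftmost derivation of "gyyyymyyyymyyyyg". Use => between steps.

A => gAg   [A ::= g A g]
gAg => gyAyg   [A ::= y A y]
gyAyg => gyyAyyg   [A ::= y A y]
gyyAyyg => gyyyAyyyg   [A ::= y A y]
gyyyAyyyg => gyyyyAyyyyg   [A ::= y A y]
gyyyyAyyyyg => gyyyymAmyyyyg   [A ::= m A m]
gyyyymAmyyyyg => gyyyymyAymyyyyg   [A ::= y A y]
gyyyymyAymyyyyg => gyyyymyyAyymyyyyg   [A ::= y A y]
gyyyymyyAyymyyyyg => gyyyymyyyymyyyyg   [A ::= epsilon]

A=>gAg=>gyAyg=>gyyAyyg=>gyyyAyyyg=>gyyyyAyyyyg=>gyyyymAmyyyyg=>gyyyymyAymyyyyg=>gyyyymyyAyymyyyyg=>gyyyymyyyymyyyyg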